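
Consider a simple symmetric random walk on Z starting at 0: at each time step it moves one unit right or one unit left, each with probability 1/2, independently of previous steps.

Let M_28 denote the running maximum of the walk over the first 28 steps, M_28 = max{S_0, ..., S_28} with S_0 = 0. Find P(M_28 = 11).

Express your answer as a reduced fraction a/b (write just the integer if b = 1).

Let M_28 = max(S_0,...,S_28). Use the reflection principle: for j ≥ 1, #{paths with M_28 ≥ j} = #{S_28 ≥ j} + #{S_28 ≥ j+1}.
By reflection, #{M_28 ≥ 11} = #{S_28 ≥ 11} + #{S_28 ≥ 12} = 4791323 + 4791323 = 9582646.
#{M_28 ≥ 12} = #{S_28 ≥ 12} + #{S_28 ≥ 13} = 4791323 + 1683218 = 6474541.
#{M_28 = 11} = 9582646 - 6474541 = 3108105.
P(M_28 = 11) = 3108105/268435456 = 3108105/268435456

Answer: 3108105/268435456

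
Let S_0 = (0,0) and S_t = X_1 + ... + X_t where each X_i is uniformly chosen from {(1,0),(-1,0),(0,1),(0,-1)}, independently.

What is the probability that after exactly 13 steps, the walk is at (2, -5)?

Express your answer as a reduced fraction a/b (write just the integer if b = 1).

Let h be the number of horizontal steps (so 13-h are vertical). To end at (2,-5) need (h+2)/2 right-steps and ((13-h)-5)/2 up-steps.
Sum over h with 2 ≤ h ≤ 8, h ≡ 0 (mod 2), 13-h ≡ 1 (mod 2):
h=2: C(13,2)·C(2,2)·C(11,3) = 78·1·165 = 12870
h=4: C(13,4)·C(4,3)·C(9,2) = 715·4·36 = 102960
h=6: C(13,6)·C(6,4)·C(7,1) = 1716·15·7 = 180180
h=8: C(13,8)·C(8,5)·C(5,0) = 1287·56·1 = 72072
Total favorable: 368082
Total paths: 4^13 = 67108864
P = 368082/67108864 = 184041/33554432

Answer: 184041/33554432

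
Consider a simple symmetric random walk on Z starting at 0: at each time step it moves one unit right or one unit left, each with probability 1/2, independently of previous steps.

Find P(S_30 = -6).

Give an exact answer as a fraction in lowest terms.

To reach position -6 after 30 steps: need 12 steps of +1 and 18 of -1.
Favorable paths: C(30,12) = 86493225
Total paths: 2^30 = 1073741824
P = 86493225/1073741824 = 86493225/1073741824

Answer: 86493225/1073741824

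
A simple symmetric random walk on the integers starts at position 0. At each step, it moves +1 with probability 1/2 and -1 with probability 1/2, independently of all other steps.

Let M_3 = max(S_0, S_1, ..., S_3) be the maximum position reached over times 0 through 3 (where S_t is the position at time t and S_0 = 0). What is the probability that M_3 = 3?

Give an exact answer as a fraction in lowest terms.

Let M_3 = max(S_0,...,S_3). Use the reflection principle: for j ≥ 1, #{paths with M_3 ≥ j} = #{S_3 ≥ j} + #{S_3 ≥ j+1}.
By reflection, #{M_3 ≥ 3} = #{S_3 ≥ 3} + #{S_3 ≥ 4} = 1 + 0 = 1.
#{M_3 ≥ 4} = #{S_3 ≥ 4} + #{S_3 ≥ 5} = 0 + 0 = 0.
#{M_3 = 3} = 1 - 0 = 1.
P(M_3 = 3) = 1/8 = 1/8

Answer: 1/8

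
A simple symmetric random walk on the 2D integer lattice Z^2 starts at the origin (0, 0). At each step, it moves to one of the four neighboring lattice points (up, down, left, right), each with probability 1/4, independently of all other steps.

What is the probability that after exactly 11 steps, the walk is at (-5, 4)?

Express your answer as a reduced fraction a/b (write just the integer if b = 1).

Let h be the number of horizontal steps (so 11-h are vertical). To end at (-5,4) need (h-5)/2 right-steps and ((11-h)+4)/2 up-steps.
Sum over h with 5 ≤ h ≤ 7, h ≡ 1 (mod 2), 11-h ≡ 0 (mod 2):
h=5: C(11,5)·C(5,0)·C(6,5) = 462·1·6 = 2772
h=7: C(11,7)·C(7,1)·C(4,4) = 330·7·1 = 2310
Total favorable: 5082
Total paths: 4^11 = 4194304
P = 5082/4194304 = 2541/2097152

Answer: 2541/2097152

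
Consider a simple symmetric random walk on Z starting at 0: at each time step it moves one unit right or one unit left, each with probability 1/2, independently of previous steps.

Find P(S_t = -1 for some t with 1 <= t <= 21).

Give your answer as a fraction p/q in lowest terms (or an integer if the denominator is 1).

Answer: 436109/524288

Derivation:
Count via complement. Let g(t,s) = #length-t paths at position s with S_1..S_t all ≠ -1.
g(t,s) = g(t-1,s-1) + g(t-1,s+1) for s ≠ -1; g(t,-1) = 0.
t=0: g(0,0)=1
t=1: g(1,1)=1
t=2: g(2,0)=1 g(2,2)=1
t=3: g(3,1)=2 g(3,3)=1
t=4: g(4,0)=2 g(4,2)=3 g(4,4)=1
t=5: g(5,1)=5 g(5,3)=4 g(5,5)=1
t=6: g(6,0)=5 g(6,2)=9 g(6,4)=5 g(6,6)=1
t=7: g(7,1)=14 g(7,3)=14 g(7,5)=6 g(7,7)=1
t=8: g(8,0)=14 g(8,2)=28 g(8,4)=20 g(8,6)=7 g(8,8)=1
t=9: g(9,1)=42 g(9,3)=48 g(9,5)=27 g(9,7)=8 g(9,9)=1
t=10: g(10,0)=42 g(10,2)=90 g(10,4)=75 g(10,6)=35 g(10,8)=9 g(10,10)=1
t=11: g(11,1)=132 g(11,3)=165 g(11,5)=110 g(11,7)=44 g(11,9)=10 g(11,11)=1
t=12: g(12,0)=132 g(12,2)=297 g(12,4)=275 g(12,6)=154 g(12,8)=54 g(12,10)=11 g(12,12)=1
t=13: g(13,1)=429 g(13,3)=572 g(13,5)=429 g(13,7)=208 g(13,9)=65 g(13,11)=12 g(13,13)=1
t=14: g(14,0)=429 g(14,2)=1001 g(14,4)=1001 g(14,6)=637 g(14,8)=273 g(14,10)=77 g(14,12)=13 g(14,14)=1
t=15: g(15,1)=1430 g(15,3)=2002 g(15,5)=1638 g(15,7)=910 g(15,9)=350 g(15,11)=90 g(15,13)=14 g(15,15)=1
t=16: g(16,0)=1430 g(16,2)=3432 g(16,4)=3640 g(16,6)=2548 g(16,8)=1260 g(16,10)=440 g(16,12)=104 g(16,14)=15 g(16,16)=1
t=17: g(17,1)=4862 g(17,3)=7072 g(17,5)=6188 g(17,7)=3808 g(17,9)=1700 g(17,11)=544 g(17,13)=119 g(17,15)=16 g(17,17)=1
t=18: g(18,0)=4862 g(18,2)=11934 g(18,4)=13260 g(18,6)=9996 g(18,8)=5508 g(18,10)=2244 g(18,12)=663 g(18,14)=135 g(18,16)=17 g(18,18)=1
t=19: g(19,1)=16796 g(19,3)=25194 g(19,5)=23256 g(19,7)=15504 g(19,9)=7752 g(19,11)=2907 g(19,13)=798 g(19,15)=152 g(19,17)=18 g(19,19)=1
t=20: g(20,0)=16796 g(20,2)=41990 g(20,4)=48450 g(20,6)=38760 g(20,8)=23256 g(20,10)=10659 g(20,12)=3705 g(20,14)=950 g(20,16)=170 g(20,18)=19 g(20,20)=1
t=21: g(21,1)=58786 g(21,3)=90440 g(21,5)=87210 g(21,7)=62016 g(21,9)=33915 g(21,11)=14364 g(21,13)=4655 g(21,15)=1120 g(21,17)=189 g(21,19)=20 g(21,21)=1
Paths never hitting -1: Σ_s g(21,s) = 352716
Paths hitting -1: 2^21 - 352716 = 1744436
P = 1744436/2097152 = 436109/524288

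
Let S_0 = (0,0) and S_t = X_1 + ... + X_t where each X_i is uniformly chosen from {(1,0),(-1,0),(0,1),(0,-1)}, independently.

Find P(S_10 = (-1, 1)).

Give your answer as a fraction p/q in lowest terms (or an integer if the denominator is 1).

Let h be the number of horizontal steps (so 10-h are vertical). To end at (-1,1) need (h-1)/2 right-steps and ((10-h)+1)/2 up-steps.
Sum over h with 1 ≤ h ≤ 9, h ≡ 1 (mod 2), 10-h ≡ 1 (mod 2):
h=1: C(10,1)·C(1,0)·C(9,5) = 10·1·126 = 1260
h=3: C(10,3)·C(3,1)·C(7,4) = 120·3·35 = 12600
h=5: C(10,5)·C(5,2)·C(5,3) = 252·10·10 = 25200
h=7: C(10,7)·C(7,3)·C(3,2) = 120·35·3 = 12600
h=9: C(10,9)·C(9,4)·C(1,1) = 10·126·1 = 1260
Total favorable: 52920
Total paths: 4^10 = 1048576
P = 52920/1048576 = 6615/131072

Answer: 6615/131072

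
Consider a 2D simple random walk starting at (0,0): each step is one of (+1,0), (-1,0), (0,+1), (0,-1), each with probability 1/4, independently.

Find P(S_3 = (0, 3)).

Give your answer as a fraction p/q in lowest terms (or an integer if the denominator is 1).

Let h be the number of horizontal steps (so 3-h are vertical). To end at (0,3) need (h+0)/2 right-steps and ((3-h)+3)/2 up-steps.
Sum over h with 0 ≤ h ≤ 0, h ≡ 0 (mod 2), 3-h ≡ 1 (mod 2):
h=0: C(3,0)·C(0,0)·C(3,3) = 1·1·1 = 1
Total favorable: 1
Total paths: 4^3 = 64
P = 1/64 = 1/64

Answer: 1/64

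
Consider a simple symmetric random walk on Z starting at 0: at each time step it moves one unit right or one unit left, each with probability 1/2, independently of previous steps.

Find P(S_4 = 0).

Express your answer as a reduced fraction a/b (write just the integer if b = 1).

To reach position 0 after 4 steps: need 2 steps of +1 and 2 of -1.
Favorable paths: C(4,2) = 6
Total paths: 2^4 = 16
P = 6/16 = 3/8

Answer: 3/8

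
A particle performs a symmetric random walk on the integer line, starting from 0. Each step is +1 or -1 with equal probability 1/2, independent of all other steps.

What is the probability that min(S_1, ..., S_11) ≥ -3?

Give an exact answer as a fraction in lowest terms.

Answer: 99/128

Derivation:
Let f(t,s) = #length-t paths at position s with S_1..S_t all ≥ -3.
f(t,s) = f(t-1,s-1) + f(t-1,s+1) for s ≥ -3; f(t,s) = 0 for s < -3.
t=0: f(0,0)=1
t=1: f(1,-1)=1 f(1,1)=1
t=2: f(2,-2)=1 f(2,0)=2 f(2,2)=1
t=3: f(3,-3)=1 f(3,-1)=3 f(3,1)=3 f(3,3)=1
t=4: f(4,-2)=4 f(4,0)=6 f(4,2)=4 f(4,4)=1
t=5: f(5,-3)=4 f(5,-1)=10 f(5,1)=10 f(5,3)=5 f(5,5)=1
t=6: f(6,-2)=14 f(6,0)=20 f(6,2)=15 f(6,4)=6 f(6,6)=1
t=7: f(7,-3)=14 f(7,-1)=34 f(7,1)=35 f(7,3)=21 f(7,5)=7 f(7,7)=1
t=8: f(8,-2)=48 f(8,0)=69 f(8,2)=56 f(8,4)=28 f(8,6)=8 f(8,8)=1
t=9: f(9,-3)=48 f(9,-1)=117 f(9,1)=125 f(9,3)=84 f(9,5)=36 f(9,7)=9 f(9,9)=1
t=10: f(10,-2)=165 f(10,0)=242 f(10,2)=209 f(10,4)=120 f(10,6)=45 f(10,8)=10 f(10,10)=1
t=11: f(11,-3)=165 f(11,-1)=407 f(11,1)=451 f(11,3)=329 f(11,5)=165 f(11,7)=55 f(11,9)=11 f(11,11)=1
Σ_s f(11,s) = 1584
P = 1584/2048 = 99/128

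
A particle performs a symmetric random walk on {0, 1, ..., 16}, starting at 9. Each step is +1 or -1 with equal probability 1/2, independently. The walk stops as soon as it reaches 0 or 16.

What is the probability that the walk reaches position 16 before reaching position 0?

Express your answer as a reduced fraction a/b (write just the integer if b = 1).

Symmetric walk (p = 1/2): the harmonic-function argument gives P(hit 16 before 0 | start at 9) = a/N.
P = 9/16 = 9/16

Answer: 9/16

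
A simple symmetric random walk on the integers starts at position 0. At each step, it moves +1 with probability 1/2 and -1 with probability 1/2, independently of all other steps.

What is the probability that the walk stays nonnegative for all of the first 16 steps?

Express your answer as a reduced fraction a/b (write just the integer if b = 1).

Let f(t,s) = #length-t paths at position s with S_1..S_t all ≥ 0.
f(t,s) = f(t-1,s-1) + f(t-1,s+1) for s ≥ 0; f(t,s) = 0 for s < 0.
t=0: f(0,0)=1
t=1: f(1,1)=1
t=2: f(2,0)=1 f(2,2)=1
t=3: f(3,1)=2 f(3,3)=1
t=4: f(4,0)=2 f(4,2)=3 f(4,4)=1
t=5: f(5,1)=5 f(5,3)=4 f(5,5)=1
t=6: f(6,0)=5 f(6,2)=9 f(6,4)=5 f(6,6)=1
t=7: f(7,1)=14 f(7,3)=14 f(7,5)=6 f(7,7)=1
t=8: f(8,0)=14 f(8,2)=28 f(8,4)=20 f(8,6)=7 f(8,8)=1
t=9: f(9,1)=42 f(9,3)=48 f(9,5)=27 f(9,7)=8 f(9,9)=1
t=10: f(10,0)=42 f(10,2)=90 f(10,4)=75 f(10,6)=35 f(10,8)=9 f(10,10)=1
t=11: f(11,1)=132 f(11,3)=165 f(11,5)=110 f(11,7)=44 f(11,9)=10 f(11,11)=1
t=12: f(12,0)=132 f(12,2)=297 f(12,4)=275 f(12,6)=154 f(12,8)=54 f(12,10)=11 f(12,12)=1
t=13: f(13,1)=429 f(13,3)=572 f(13,5)=429 f(13,7)=208 f(13,9)=65 f(13,11)=12 f(13,13)=1
t=14: f(14,0)=429 f(14,2)=1001 f(14,4)=1001 f(14,6)=637 f(14,8)=273 f(14,10)=77 f(14,12)=13 f(14,14)=1
t=15: f(15,1)=1430 f(15,3)=2002 f(15,5)=1638 f(15,7)=910 f(15,9)=350 f(15,11)=90 f(15,13)=14 f(15,15)=1
t=16: f(16,0)=1430 f(16,2)=3432 f(16,4)=3640 f(16,6)=2548 f(16,8)=1260 f(16,10)=440 f(16,12)=104 f(16,14)=15 f(16,16)=1
Σ_s f(16,s) = 12870
P = 12870/65536 = 6435/32768

Answer: 6435/32768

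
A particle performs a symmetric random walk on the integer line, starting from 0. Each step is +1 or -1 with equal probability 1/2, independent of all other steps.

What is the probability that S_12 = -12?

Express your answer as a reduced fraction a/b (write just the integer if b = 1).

Answer: 1/4096

Derivation:
To reach position -12 after 12 steps: need 0 steps of +1 and 12 of -1.
Favorable paths: C(12,0) = 1
Total paths: 2^12 = 4096
P = 1/4096 = 1/4096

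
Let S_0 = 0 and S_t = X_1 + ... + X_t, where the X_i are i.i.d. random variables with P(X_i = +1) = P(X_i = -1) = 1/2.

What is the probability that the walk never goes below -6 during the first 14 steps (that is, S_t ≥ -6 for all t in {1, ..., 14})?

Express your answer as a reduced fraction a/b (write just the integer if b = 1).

Answer: 3861/4096

Derivation:
Let f(t,s) = #length-t paths at position s with S_1..S_t all ≥ -6.
f(t,s) = f(t-1,s-1) + f(t-1,s+1) for s ≥ -6; f(t,s) = 0 for s < -6.
t=0: f(0,0)=1
t=1: f(1,-1)=1 f(1,1)=1
t=2: f(2,-2)=1 f(2,0)=2 f(2,2)=1
t=3: f(3,-3)=1 f(3,-1)=3 f(3,1)=3 f(3,3)=1
t=4: f(4,-4)=1 f(4,-2)=4 f(4,0)=6 f(4,2)=4 f(4,4)=1
t=5: f(5,-5)=1 f(5,-3)=5 f(5,-1)=10 f(5,1)=10 f(5,3)=5 f(5,5)=1
t=6: f(6,-6)=1 f(6,-4)=6 f(6,-2)=15 f(6,0)=20 f(6,2)=15 f(6,4)=6 f(6,6)=1
t=7: f(7,-5)=7 f(7,-3)=21 f(7,-1)=35 f(7,1)=35 f(7,3)=21 f(7,5)=7 f(7,7)=1
t=8: f(8,-6)=7 f(8,-4)=28 f(8,-2)=56 f(8,0)=70 f(8,2)=56 f(8,4)=28 f(8,6)=8 f(8,8)=1
t=9: f(9,-5)=35 f(9,-3)=84 f(9,-1)=126 f(9,1)=126 f(9,3)=84 f(9,5)=36 f(9,7)=9 f(9,9)=1
t=10: f(10,-6)=35 f(10,-4)=119 f(10,-2)=210 f(10,0)=252 f(10,2)=210 f(10,4)=120 f(10,6)=45 f(10,8)=10 f(10,10)=1
t=11: f(11,-5)=154 f(11,-3)=329 f(11,-1)=462 f(11,1)=462 f(11,3)=330 f(11,5)=165 f(11,7)=55 f(11,9)=11 f(11,11)=1
t=12: f(12,-6)=154 f(12,-4)=483 f(12,-2)=791 f(12,0)=924 f(12,2)=792 f(12,4)=495 f(12,6)=220 f(12,8)=66 f(12,10)=12 f(12,12)=1
t=13: f(13,-5)=637 f(13,-3)=1274 f(13,-1)=1715 f(13,1)=1716 f(13,3)=1287 f(13,5)=715 f(13,7)=286 f(13,9)=78 f(13,11)=13 f(13,13)=1
t=14: f(14,-6)=637 f(14,-4)=1911 f(14,-2)=2989 f(14,0)=3431 f(14,2)=3003 f(14,4)=2002 f(14,6)=1001 f(14,8)=364 f(14,10)=91 f(14,12)=14 f(14,14)=1
Σ_s f(14,s) = 15444
P = 15444/16384 = 3861/4096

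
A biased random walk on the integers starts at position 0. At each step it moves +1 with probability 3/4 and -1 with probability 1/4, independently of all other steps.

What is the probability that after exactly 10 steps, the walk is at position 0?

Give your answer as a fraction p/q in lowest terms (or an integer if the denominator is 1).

To be at 0 after 10 steps: need exactly 5 steps of +1 and 5 of -1.
Number of such sequences: C(10,5) = 252
Each has probability (3/4)^5 · (1/4)^5 = 243/1048576
P = 252 · 243/1048576 = 15309/262144

Answer: 15309/262144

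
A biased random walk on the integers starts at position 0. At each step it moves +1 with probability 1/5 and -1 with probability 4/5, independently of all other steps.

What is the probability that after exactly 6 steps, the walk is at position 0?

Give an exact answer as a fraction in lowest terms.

Answer: 256/3125

Derivation:
To be at 0 after 6 steps: need exactly 3 steps of +1 and 3 of -1.
Number of such sequences: C(6,3) = 20
Each has probability (1/5)^3 · (4/5)^3 = 64/15625
P = 20 · 64/15625 = 256/3125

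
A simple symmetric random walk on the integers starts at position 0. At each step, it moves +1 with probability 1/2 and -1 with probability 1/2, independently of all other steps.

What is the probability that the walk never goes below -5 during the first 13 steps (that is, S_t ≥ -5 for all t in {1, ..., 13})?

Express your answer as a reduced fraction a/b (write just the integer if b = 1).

Answer: 1859/2048

Derivation:
Let f(t,s) = #length-t paths at position s with S_1..S_t all ≥ -5.
f(t,s) = f(t-1,s-1) + f(t-1,s+1) for s ≥ -5; f(t,s) = 0 for s < -5.
t=0: f(0,0)=1
t=1: f(1,-1)=1 f(1,1)=1
t=2: f(2,-2)=1 f(2,0)=2 f(2,2)=1
t=3: f(3,-3)=1 f(3,-1)=3 f(3,1)=3 f(3,3)=1
t=4: f(4,-4)=1 f(4,-2)=4 f(4,0)=6 f(4,2)=4 f(4,4)=1
t=5: f(5,-5)=1 f(5,-3)=5 f(5,-1)=10 f(5,1)=10 f(5,3)=5 f(5,5)=1
t=6: f(6,-4)=6 f(6,-2)=15 f(6,0)=20 f(6,2)=15 f(6,4)=6 f(6,6)=1
t=7: f(7,-5)=6 f(7,-3)=21 f(7,-1)=35 f(7,1)=35 f(7,3)=21 f(7,5)=7 f(7,7)=1
t=8: f(8,-4)=27 f(8,-2)=56 f(8,0)=70 f(8,2)=56 f(8,4)=28 f(8,6)=8 f(8,8)=1
t=9: f(9,-5)=27 f(9,-3)=83 f(9,-1)=126 f(9,1)=126 f(9,3)=84 f(9,5)=36 f(9,7)=9 f(9,9)=1
t=10: f(10,-4)=110 f(10,-2)=209 f(10,0)=252 f(10,2)=210 f(10,4)=120 f(10,6)=45 f(10,8)=10 f(10,10)=1
t=11: f(11,-5)=110 f(11,-3)=319 f(11,-1)=461 f(11,1)=462 f(11,3)=330 f(11,5)=165 f(11,7)=55 f(11,9)=11 f(11,11)=1
t=12: f(12,-4)=429 f(12,-2)=780 f(12,0)=923 f(12,2)=792 f(12,4)=495 f(12,6)=220 f(12,8)=66 f(12,10)=12 f(12,12)=1
t=13: f(13,-5)=429 f(13,-3)=1209 f(13,-1)=1703 f(13,1)=1715 f(13,3)=1287 f(13,5)=715 f(13,7)=286 f(13,9)=78 f(13,11)=13 f(13,13)=1
Σ_s f(13,s) = 7436
P = 7436/8192 = 1859/2048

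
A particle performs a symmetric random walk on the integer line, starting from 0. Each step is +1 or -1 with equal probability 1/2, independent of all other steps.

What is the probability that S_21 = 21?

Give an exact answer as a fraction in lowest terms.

Answer: 1/2097152

Derivation:
To reach position 21 after 21 steps: need 21 steps of +1 and 0 of -1.
Favorable paths: C(21,21) = 1
Total paths: 2^21 = 2097152
P = 1/2097152 = 1/2097152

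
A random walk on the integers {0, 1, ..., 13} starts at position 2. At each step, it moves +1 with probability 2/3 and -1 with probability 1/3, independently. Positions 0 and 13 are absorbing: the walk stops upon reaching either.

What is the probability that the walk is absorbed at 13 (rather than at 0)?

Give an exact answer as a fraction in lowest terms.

Biased walk: p = 2/3, q = 1/3, r = q/p = 1/2
Gambler's ruin: P(hit 13 before 0 | start at 2) = (1 - r^a)/(1 - r^N)
r^2 = 1/4; r^13 = 1/8192
P = (1 - 1/4) / (1 - 1/8192) = 3/4 / 8191/8192 = 6144/8191

Answer: 6144/8191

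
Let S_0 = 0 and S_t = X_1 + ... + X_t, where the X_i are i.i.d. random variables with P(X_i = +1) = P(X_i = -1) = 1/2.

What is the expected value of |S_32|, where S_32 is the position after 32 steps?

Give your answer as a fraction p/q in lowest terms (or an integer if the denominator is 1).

Answer: 300540195/67108864

Derivation:
S_32 takes values m ≡ 0 (mod 2) with |m| ≤ 32; P(S_32=m) = C(32,(32+m)/2)/2^32.
Total paths: 2^32 = 4294967296
Distribution: P(S=-32)=1/4294967296, P(S=-30)=32/4294967296, P(S=-28)=496/4294967296, P(S=-26)=4960/4294967296, P(S=-24)=35960/4294967296, P(S=-22)=201376/4294967296, P(S=-20)=906192/4294967296, P(S=-18)=3365856/4294967296, P(S=-16)=10518300/4294967296, P(S=-14)=28048800/4294967296, P(S=-12)=64512240/4294967296, P(S=-10)=129024480/4294967296, P(S=-8)=225792840/4294967296, P(S=-6)=347373600/4294967296, P(S=-4)=471435600/4294967296, P(S=-2)=565722720/4294967296, P(S=0)=601080390/4294967296, P(S=2)=565722720/4294967296, P(S=4)=471435600/4294967296, P(S=6)=347373600/4294967296, P(S=8)=225792840/4294967296, P(S=10)=129024480/4294967296, P(S=12)=64512240/4294967296, P(S=14)=28048800/4294967296, P(S=16)=10518300/4294967296, P(S=18)=3365856/4294967296, P(S=20)=906192/4294967296, P(S=22)=201376/4294967296, P(S=24)=35960/4294967296, P(S=26)=4960/4294967296, P(S=28)=496/4294967296, P(S=30)=32/4294967296, P(S=32)=1/4294967296
E[|S_32|] = Σ_m |m|·P(S_32=m) = 19234572480/4294967296 = 300540195/67108864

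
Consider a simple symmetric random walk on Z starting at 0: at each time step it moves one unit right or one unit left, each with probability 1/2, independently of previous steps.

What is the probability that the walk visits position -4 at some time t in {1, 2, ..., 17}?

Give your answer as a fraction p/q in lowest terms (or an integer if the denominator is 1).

Count via complement. Let g(t,s) = #length-t paths at position s with S_1..S_t all ≠ -4.
g(t,s) = g(t-1,s-1) + g(t-1,s+1) for s ≠ -4; g(t,-4) = 0.
t=0: g(0,0)=1
t=1: g(1,-1)=1 g(1,1)=1
t=2: g(2,-2)=1 g(2,0)=2 g(2,2)=1
t=3: g(3,-3)=1 g(3,-1)=3 g(3,1)=3 g(3,3)=1
t=4: g(4,-2)=4 g(4,0)=6 g(4,2)=4 g(4,4)=1
t=5: g(5,-3)=4 g(5,-1)=10 g(5,1)=10 g(5,3)=5 g(5,5)=1
t=6: g(6,-2)=14 g(6,0)=20 g(6,2)=15 g(6,4)=6 g(6,6)=1
t=7: g(7,-3)=14 g(7,-1)=34 g(7,1)=35 g(7,3)=21 g(7,5)=7 g(7,7)=1
t=8: g(8,-2)=48 g(8,0)=69 g(8,2)=56 g(8,4)=28 g(8,6)=8 g(8,8)=1
t=9: g(9,-3)=48 g(9,-1)=117 g(9,1)=125 g(9,3)=84 g(9,5)=36 g(9,7)=9 g(9,9)=1
t=10: g(10,-2)=165 g(10,0)=242 g(10,2)=209 g(10,4)=120 g(10,6)=45 g(10,8)=10 g(10,10)=1
t=11: g(11,-3)=165 g(11,-1)=407 g(11,1)=451 g(11,3)=329 g(11,5)=165 g(11,7)=55 g(11,9)=11 g(11,11)=1
t=12: g(12,-2)=572 g(12,0)=858 g(12,2)=780 g(12,4)=494 g(12,6)=220 g(12,8)=66 g(12,10)=12 g(12,12)=1
t=13: g(13,-3)=572 g(13,-1)=1430 g(13,1)=1638 g(13,3)=1274 g(13,5)=714 g(13,7)=286 g(13,9)=78 g(13,11)=13 g(13,13)=1
t=14: g(14,-2)=2002 g(14,0)=3068 g(14,2)=2912 g(14,4)=1988 g(14,6)=1000 g(14,8)=364 g(14,10)=91 g(14,12)=14 g(14,14)=1
t=15: g(15,-3)=2002 g(15,-1)=5070 g(15,1)=5980 g(15,3)=4900 g(15,5)=2988 g(15,7)=1364 g(15,9)=455 g(15,11)=105 g(15,13)=15 g(15,15)=1
t=16: g(16,-2)=7072 g(16,0)=11050 g(16,2)=10880 g(16,4)=7888 g(16,6)=4352 g(16,8)=1819 g(16,10)=560 g(16,12)=120 g(16,14)=16 g(16,16)=1
t=17: g(17,-3)=7072 g(17,-1)=18122 g(17,1)=21930 g(17,3)=18768 g(17,5)=12240 g(17,7)=6171 g(17,9)=2379 g(17,11)=680 g(17,13)=136 g(17,15)=17 g(17,17)=1
Paths never hitting -4: Σ_s g(17,s) = 87516
Paths hitting -4: 2^17 - 87516 = 43556
P = 43556/131072 = 10889/32768

Answer: 10889/32768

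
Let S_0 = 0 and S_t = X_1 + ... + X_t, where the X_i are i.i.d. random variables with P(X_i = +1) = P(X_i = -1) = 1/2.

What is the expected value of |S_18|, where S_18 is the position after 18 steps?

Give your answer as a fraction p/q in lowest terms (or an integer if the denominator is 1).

Answer: 109395/32768

Derivation:
S_18 takes values m ≡ 0 (mod 2) with |m| ≤ 18; P(S_18=m) = C(18,(18+m)/2)/2^18.
Total paths: 2^18 = 262144
Distribution: P(S=-18)=1/262144, P(S=-16)=18/262144, P(S=-14)=153/262144, P(S=-12)=816/262144, P(S=-10)=3060/262144, P(S=-8)=8568/262144, P(S=-6)=18564/262144, P(S=-4)=31824/262144, P(S=-2)=43758/262144, P(S=0)=48620/262144, P(S=2)=43758/262144, P(S=4)=31824/262144, P(S=6)=18564/262144, P(S=8)=8568/262144, P(S=10)=3060/262144, P(S=12)=816/262144, P(S=14)=153/262144, P(S=16)=18/262144, P(S=18)=1/262144
E[|S_18|] = Σ_m |m|·P(S_18=m) = 875160/262144 = 109395/32768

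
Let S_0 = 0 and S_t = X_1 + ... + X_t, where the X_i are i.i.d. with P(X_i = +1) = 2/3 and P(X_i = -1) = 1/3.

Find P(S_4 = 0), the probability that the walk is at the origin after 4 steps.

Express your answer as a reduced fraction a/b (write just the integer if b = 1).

Answer: 8/27

Derivation:
To be at 0 after 4 steps: need exactly 2 steps of +1 and 2 of -1.
Number of such sequences: C(4,2) = 6
Each has probability (2/3)^2 · (1/3)^2 = 4/81
P = 6 · 4/81 = 8/27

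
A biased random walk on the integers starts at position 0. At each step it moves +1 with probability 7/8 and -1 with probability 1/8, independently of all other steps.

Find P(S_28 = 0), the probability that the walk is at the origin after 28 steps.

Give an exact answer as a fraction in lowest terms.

To be at 0 after 28 steps: need exactly 14 steps of +1 and 14 of -1.
Number of such sequences: C(28,14) = 40116600
Each has probability (7/8)^14 · (1/8)^14 = 678223072849/19342813113834066795298816
P = 40116600 · 678223072849/19342813113834066795298816 = 3401000465531774175/2417851639229258349412352

Answer: 3401000465531774175/2417851639229258349412352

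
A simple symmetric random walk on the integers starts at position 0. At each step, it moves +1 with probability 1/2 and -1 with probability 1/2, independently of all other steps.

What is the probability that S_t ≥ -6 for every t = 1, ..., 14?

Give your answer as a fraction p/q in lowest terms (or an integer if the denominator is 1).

Answer: 3861/4096

Derivation:
Let f(t,s) = #length-t paths at position s with S_1..S_t all ≥ -6.
f(t,s) = f(t-1,s-1) + f(t-1,s+1) for s ≥ -6; f(t,s) = 0 for s < -6.
t=0: f(0,0)=1
t=1: f(1,-1)=1 f(1,1)=1
t=2: f(2,-2)=1 f(2,0)=2 f(2,2)=1
t=3: f(3,-3)=1 f(3,-1)=3 f(3,1)=3 f(3,3)=1
t=4: f(4,-4)=1 f(4,-2)=4 f(4,0)=6 f(4,2)=4 f(4,4)=1
t=5: f(5,-5)=1 f(5,-3)=5 f(5,-1)=10 f(5,1)=10 f(5,3)=5 f(5,5)=1
t=6: f(6,-6)=1 f(6,-4)=6 f(6,-2)=15 f(6,0)=20 f(6,2)=15 f(6,4)=6 f(6,6)=1
t=7: f(7,-5)=7 f(7,-3)=21 f(7,-1)=35 f(7,1)=35 f(7,3)=21 f(7,5)=7 f(7,7)=1
t=8: f(8,-6)=7 f(8,-4)=28 f(8,-2)=56 f(8,0)=70 f(8,2)=56 f(8,4)=28 f(8,6)=8 f(8,8)=1
t=9: f(9,-5)=35 f(9,-3)=84 f(9,-1)=126 f(9,1)=126 f(9,3)=84 f(9,5)=36 f(9,7)=9 f(9,9)=1
t=10: f(10,-6)=35 f(10,-4)=119 f(10,-2)=210 f(10,0)=252 f(10,2)=210 f(10,4)=120 f(10,6)=45 f(10,8)=10 f(10,10)=1
t=11: f(11,-5)=154 f(11,-3)=329 f(11,-1)=462 f(11,1)=462 f(11,3)=330 f(11,5)=165 f(11,7)=55 f(11,9)=11 f(11,11)=1
t=12: f(12,-6)=154 f(12,-4)=483 f(12,-2)=791 f(12,0)=924 f(12,2)=792 f(12,4)=495 f(12,6)=220 f(12,8)=66 f(12,10)=12 f(12,12)=1
t=13: f(13,-5)=637 f(13,-3)=1274 f(13,-1)=1715 f(13,1)=1716 f(13,3)=1287 f(13,5)=715 f(13,7)=286 f(13,9)=78 f(13,11)=13 f(13,13)=1
t=14: f(14,-6)=637 f(14,-4)=1911 f(14,-2)=2989 f(14,0)=3431 f(14,2)=3003 f(14,4)=2002 f(14,6)=1001 f(14,8)=364 f(14,10)=91 f(14,12)=14 f(14,14)=1
Σ_s f(14,s) = 15444
P = 15444/16384 = 3861/4096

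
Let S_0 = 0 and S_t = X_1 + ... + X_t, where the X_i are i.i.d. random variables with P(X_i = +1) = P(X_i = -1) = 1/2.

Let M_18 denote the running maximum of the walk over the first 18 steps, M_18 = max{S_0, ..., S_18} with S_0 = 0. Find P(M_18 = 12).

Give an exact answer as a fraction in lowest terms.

Answer: 51/16384

Derivation:
Let M_18 = max(S_0,...,S_18). Use the reflection principle: for j ≥ 1, #{paths with M_18 ≥ j} = #{S_18 ≥ j} + #{S_18 ≥ j+1}.
By reflection, #{M_18 ≥ 12} = #{S_18 ≥ 12} + #{S_18 ≥ 13} = 988 + 172 = 1160.
#{M_18 ≥ 13} = #{S_18 ≥ 13} + #{S_18 ≥ 14} = 172 + 172 = 344.
#{M_18 = 12} = 1160 - 344 = 816.
P(M_18 = 12) = 816/262144 = 51/16384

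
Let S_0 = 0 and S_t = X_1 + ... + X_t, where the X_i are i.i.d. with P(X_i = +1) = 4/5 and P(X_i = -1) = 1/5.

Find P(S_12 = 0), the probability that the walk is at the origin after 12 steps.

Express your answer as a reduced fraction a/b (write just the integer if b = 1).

To be at 0 after 12 steps: need exactly 6 steps of +1 and 6 of -1.
Number of such sequences: C(12,6) = 924
Each has probability (4/5)^6 · (1/5)^6 = 4096/244140625
P = 924 · 4096/244140625 = 3784704/244140625

Answer: 3784704/244140625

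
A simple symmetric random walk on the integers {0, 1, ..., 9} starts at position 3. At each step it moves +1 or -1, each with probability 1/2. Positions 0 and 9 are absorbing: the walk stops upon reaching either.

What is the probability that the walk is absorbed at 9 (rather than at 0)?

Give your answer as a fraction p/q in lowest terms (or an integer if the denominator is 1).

Symmetric walk (p = 1/2): the harmonic-function argument gives P(hit 9 before 0 | start at 3) = a/N.
P = 3/9 = 1/3

Answer: 1/3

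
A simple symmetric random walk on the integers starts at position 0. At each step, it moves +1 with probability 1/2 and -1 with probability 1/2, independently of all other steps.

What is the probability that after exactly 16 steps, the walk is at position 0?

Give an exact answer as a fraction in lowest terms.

Answer: 6435/32768

Derivation:
To return to 0 after 16 steps: need exactly 8 steps of +1 and 8 of -1.
Favorable paths: C(16,8) = 12870
Total paths: 2^16 = 65536
P = 12870/65536 = 6435/32768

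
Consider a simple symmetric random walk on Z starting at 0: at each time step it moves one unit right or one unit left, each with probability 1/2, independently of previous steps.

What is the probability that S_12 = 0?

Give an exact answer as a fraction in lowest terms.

Answer: 231/1024

Derivation:
To return to 0 after 12 steps: need exactly 6 steps of +1 and 6 of -1.
Favorable paths: C(12,6) = 924
Total paths: 2^12 = 4096
P = 924/4096 = 231/1024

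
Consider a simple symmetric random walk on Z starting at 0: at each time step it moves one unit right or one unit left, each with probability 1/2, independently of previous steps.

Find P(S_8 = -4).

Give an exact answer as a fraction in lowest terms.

Answer: 7/64

Derivation:
To reach position -4 after 8 steps: need 2 steps of +1 and 6 of -1.
Favorable paths: C(8,2) = 28
Total paths: 2^8 = 256
P = 28/256 = 7/64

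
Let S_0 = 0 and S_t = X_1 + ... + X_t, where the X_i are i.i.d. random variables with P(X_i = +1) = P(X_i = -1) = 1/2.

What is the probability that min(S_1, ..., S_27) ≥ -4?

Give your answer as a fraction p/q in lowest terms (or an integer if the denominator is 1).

Let f(t,s) = #length-t paths at position s with S_1..S_t all ≥ -4.
f(t,s) = f(t-1,s-1) + f(t-1,s+1) for s ≥ -4; f(t,s) = 0 for s < -4.
t=0: f(0,0)=1
t=1: f(1,-1)=1 f(1,1)=1
t=2: f(2,-2)=1 f(2,0)=2 f(2,2)=1
t=3: f(3,-3)=1 f(3,-1)=3 f(3,1)=3 f(3,3)=1
t=4: f(4,-4)=1 f(4,-2)=4 f(4,0)=6 f(4,2)=4 f(4,4)=1
t=5: f(5,-3)=5 f(5,-1)=10 f(5,1)=10 f(5,3)=5 f(5,5)=1
t=6: f(6,-4)=5 f(6,-2)=15 f(6,0)=20 f(6,2)=15 f(6,4)=6 f(6,6)=1
t=7: f(7,-3)=20 f(7,-1)=35 f(7,1)=35 f(7,3)=21 f(7,5)=7 f(7,7)=1
t=8: f(8,-4)=20 f(8,-2)=55 f(8,0)=70 f(8,2)=56 f(8,4)=28 f(8,6)=8 f(8,8)=1
t=9: f(9,-3)=75 f(9,-1)=125 f(9,1)=126 f(9,3)=84 f(9,5)=36 f(9,7)=9 f(9,9)=1
t=10: f(10,-4)=75 f(10,-2)=200 f(10,0)=251 f(10,2)=210 f(10,4)=120 f(10,6)=45 f(10,8)=10 f(10,10)=1
t=11: f(11,-3)=275 f(11,-1)=451 f(11,1)=461 f(11,3)=330 f(11,5)=165 f(11,7)=55 f(11,9)=11 f(11,11)=1
t=12: f(12,-4)=275 f(12,-2)=726 f(12,0)=912 f(12,2)=791 f(12,4)=495 f(12,6)=220 f(12,8)=66 f(12,10)=12 f(12,12)=1
t=13: f(13,-3)=1001 f(13,-1)=1638 f(13,1)=1703 f(13,3)=1286 f(13,5)=715 f(13,7)=286 f(13,9)=78 f(13,11)=13 f(13,13)=1
t=14: f(14,-4)=1001 f(14,-2)=2639 f(14,0)=3341 f(14,2)=2989 f(14,4)=2001 f(14,6)=1001 f(14,8)=364 f(14,10)=91 f(14,12)=14 f(14,14)=1
t=15: f(15,-3)=3640 f(15,-1)=5980 f(15,1)=6330 f(15,3)=4990 f(15,5)=3002 f(15,7)=1365 f(15,9)=455 f(15,11)=105 f(15,13)=15 f(15,15)=1
t=16: f(16,-4)=3640 f(16,-2)=9620 f(16,0)=12310 f(16,2)=11320 f(16,4)=7992 f(16,6)=4367 f(16,8)=1820 f(16,10)=560 f(16,12)=120 f(16,14)=16 f(16,16)=1
t=17: f(17,-3)=13260 f(17,-1)=21930 f(17,1)=23630 f(17,3)=19312 f(17,5)=12359 f(17,7)=6187 f(17,9)=2380 f(17,11)=680 f(17,13)=136 f(17,15)=17 f(17,17)=1
t=18: f(18,-4)=13260 f(18,-2)=35190 f(18,0)=45560 f(18,2)=42942 f(18,4)=31671 f(18,6)=18546 f(18,8)=8567 f(18,10)=3060 f(18,12)=816 f(18,14)=153 f(18,16)=18 f(18,18)=1
t=19: f(19,-3)=48450 f(19,-1)=80750 f(19,1)=88502 f(19,3)=74613 f(19,5)=50217 f(19,7)=27113 f(19,9)=11627 f(19,11)=3876 f(19,13)=969 f(19,15)=171 f(19,17)=19 f(19,19)=1
t=20: f(20,-4)=48450 f(20,-2)=129200 f(20,0)=169252 f(20,2)=163115 f(20,4)=124830 f(20,6)=77330 f(20,8)=38740 f(20,10)=15503 f(20,12)=4845 f(20,14)=1140 f(20,16)=190 f(20,18)=20 f(20,20)=1
t=21: f(21,-3)=177650 f(21,-1)=298452 f(21,1)=332367 f(21,3)=287945 f(21,5)=202160 f(21,7)=116070 f(21,9)=54243 f(21,11)=20348 f(21,13)=5985 f(21,15)=1330 f(21,17)=210 f(21,19)=21 f(21,21)=1
t=22: f(22,-4)=177650 f(22,-2)=476102 f(22,0)=630819 f(22,2)=620312 f(22,4)=490105 f(22,6)=318230 f(22,8)=170313 f(22,10)=74591 f(22,12)=26333 f(22,14)=7315 f(22,16)=1540 f(22,18)=231 f(22,20)=22 f(22,22)=1
t=23: f(23,-3)=653752 f(23,-1)=1106921 f(23,1)=1251131 f(23,3)=1110417 f(23,5)=808335 f(23,7)=488543 f(23,9)=244904 f(23,11)=100924 f(23,13)=33648 f(23,15)=8855 f(23,17)=1771 f(23,19)=253 f(23,21)=23 f(23,23)=1
t=24: f(24,-4)=653752 f(24,-2)=1760673 f(24,0)=2358052 f(24,2)=2361548 f(24,4)=1918752 f(24,6)=1296878 f(24,8)=733447 f(24,10)=345828 f(24,12)=134572 f(24,14)=42503 f(24,16)=10626 f(24,18)=2024 f(24,20)=276 f(24,22)=24 f(24,24)=1
t=25: f(25,-3)=2414425 f(25,-1)=4118725 f(25,1)=4719600 f(25,3)=4280300 f(25,5)=3215630 f(25,7)=2030325 f(25,9)=1079275 f(25,11)=480400 f(25,13)=177075 f(25,15)=53129 f(25,17)=12650 f(25,19)=2300 f(25,21)=300 f(25,23)=25 f(25,25)=1
t=26: f(26,-4)=2414425 f(26,-2)=6533150 f(26,0)=8838325 f(26,2)=8999900 f(26,4)=7495930 f(26,6)=5245955 f(26,8)=3109600 f(26,10)=1559675 f(26,12)=657475 f(26,14)=230204 f(26,16)=65779 f(26,18)=14950 f(26,20)=2600 f(26,22)=325 f(26,24)=26 f(26,26)=1
t=27: f(27,-3)=8947575 f(27,-1)=15371475 f(27,1)=17838225 f(27,3)=16495830 f(27,5)=12741885 f(27,7)=8355555 f(27,9)=4669275 f(27,11)=2217150 f(27,13)=887679 f(27,15)=295983 f(27,17)=80729 f(27,19)=17550 f(27,21)=2925 f(27,23)=351 f(27,25)=27 f(27,27)=1
Σ_s f(27,s) = 87922215
P = 87922215/134217728 = 87922215/134217728

Answer: 87922215/134217728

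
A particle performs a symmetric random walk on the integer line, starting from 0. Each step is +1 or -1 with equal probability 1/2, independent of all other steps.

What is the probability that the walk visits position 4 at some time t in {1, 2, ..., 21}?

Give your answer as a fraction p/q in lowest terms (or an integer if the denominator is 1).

Count via complement. Let g(t,s) = #length-t paths at position s with S_1..S_t all ≠ 4.
g(t,s) = g(t-1,s-1) + g(t-1,s+1) for s ≠ 4; g(t,4) = 0.
t=0: g(0,0)=1
t=1: g(1,-1)=1 g(1,1)=1
t=2: g(2,-2)=1 g(2,0)=2 g(2,2)=1
t=3: g(3,-3)=1 g(3,-1)=3 g(3,1)=3 g(3,3)=1
t=4: g(4,-4)=1 g(4,-2)=4 g(4,0)=6 g(4,2)=4
t=5: g(5,-5)=1 g(5,-3)=5 g(5,-1)=10 g(5,1)=10 g(5,3)=4
t=6: g(6,-6)=1 g(6,-4)=6 g(6,-2)=15 g(6,0)=20 g(6,2)=14
t=7: g(7,-7)=1 g(7,-5)=7 g(7,-3)=21 g(7,-1)=35 g(7,1)=34 g(7,3)=14
t=8: g(8,-8)=1 g(8,-6)=8 g(8,-4)=28 g(8,-2)=56 g(8,0)=69 g(8,2)=48
t=9: g(9,-9)=1 g(9,-7)=9 g(9,-5)=36 g(9,-3)=84 g(9,-1)=125 g(9,1)=117 g(9,3)=48
t=10: g(10,-10)=1 g(10,-8)=10 g(10,-6)=45 g(10,-4)=120 g(10,-2)=209 g(10,0)=242 g(10,2)=165
t=11: g(11,-11)=1 g(11,-9)=11 g(11,-7)=55 g(11,-5)=165 g(11,-3)=329 g(11,-1)=451 g(11,1)=407 g(11,3)=165
t=12: g(12,-12)=1 g(12,-10)=12 g(12,-8)=66 g(12,-6)=220 g(12,-4)=494 g(12,-2)=780 g(12,0)=858 g(12,2)=572
t=13: g(13,-13)=1 g(13,-11)=13 g(13,-9)=78 g(13,-7)=286 g(13,-5)=714 g(13,-3)=1274 g(13,-1)=1638 g(13,1)=1430 g(13,3)=572
t=14: g(14,-14)=1 g(14,-12)=14 g(14,-10)=91 g(14,-8)=364 g(14,-6)=1000 g(14,-4)=1988 g(14,-2)=2912 g(14,0)=3068 g(14,2)=2002
t=15: g(15,-15)=1 g(15,-13)=15 g(15,-11)=105 g(15,-9)=455 g(15,-7)=1364 g(15,-5)=2988 g(15,-3)=4900 g(15,-1)=5980 g(15,1)=5070 g(15,3)=2002
t=16: g(16,-16)=1 g(16,-14)=16 g(16,-12)=120 g(16,-10)=560 g(16,-8)=1819 g(16,-6)=4352 g(16,-4)=7888 g(16,-2)=10880 g(16,0)=11050 g(16,2)=7072
t=17: g(17,-17)=1 g(17,-15)=17 g(17,-13)=136 g(17,-11)=680 g(17,-9)=2379 g(17,-7)=6171 g(17,-5)=12240 g(17,-3)=18768 g(17,-1)=21930 g(17,1)=18122 g(17,3)=7072
t=18: g(18,-18)=1 g(18,-16)=18 g(18,-14)=153 g(18,-12)=816 g(18,-10)=3059 g(18,-8)=8550 g(18,-6)=18411 g(18,-4)=31008 g(18,-2)=40698 g(18,0)=40052 g(18,2)=25194
t=19: g(19,-19)=1 g(19,-17)=19 g(19,-15)=171 g(19,-13)=969 g(19,-11)=3875 g(19,-9)=11609 g(19,-7)=26961 g(19,-5)=49419 g(19,-3)=71706 g(19,-1)=80750 g(19,1)=65246 g(19,3)=25194
t=20: g(20,-20)=1 g(20,-18)=20 g(20,-16)=190 g(20,-14)=1140 g(20,-12)=4844 g(20,-10)=15484 g(20,-8)=38570 g(20,-6)=76380 g(20,-4)=121125 g(20,-2)=152456 g(20,0)=145996 g(20,2)=90440
t=21: g(21,-21)=1 g(21,-19)=21 g(21,-17)=210 g(21,-15)=1330 g(21,-13)=5984 g(21,-11)=20328 g(21,-9)=54054 g(21,-7)=114950 g(21,-5)=197505 g(21,-3)=273581 g(21,-1)=298452 g(21,1)=236436 g(21,3)=90440
Paths never hitting 4: Σ_s g(21,s) = 1293292
Paths hitting 4: 2^21 - 1293292 = 803860
P = 803860/2097152 = 200965/524288

Answer: 200965/524288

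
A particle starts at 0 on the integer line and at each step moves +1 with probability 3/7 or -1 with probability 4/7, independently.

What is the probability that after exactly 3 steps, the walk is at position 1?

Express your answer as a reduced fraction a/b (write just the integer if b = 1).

Answer: 108/343

Derivation:
To reach position 1 after 3 steps: need 2 steps of +1 and 1 step of -1.
Number of such sequences: C(3,2) = 3
Each has probability (3/7)^2 · (4/7)^1 = 36/343
P = 3 · 36/343 = 108/343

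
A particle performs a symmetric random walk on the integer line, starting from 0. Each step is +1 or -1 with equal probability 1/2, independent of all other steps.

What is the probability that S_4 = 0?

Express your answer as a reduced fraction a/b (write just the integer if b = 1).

Answer: 3/8

Derivation:
To return to 0 after 4 steps: need exactly 2 steps of +1 and 2 of -1.
Favorable paths: C(4,2) = 6
Total paths: 2^4 = 16
P = 6/16 = 3/8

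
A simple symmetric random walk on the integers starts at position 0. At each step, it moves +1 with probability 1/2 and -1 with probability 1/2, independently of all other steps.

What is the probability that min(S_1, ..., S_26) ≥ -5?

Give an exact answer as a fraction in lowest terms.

Answer: 50480055/67108864

Derivation:
Let f(t,s) = #length-t paths at position s with S_1..S_t all ≥ -5.
f(t,s) = f(t-1,s-1) + f(t-1,s+1) for s ≥ -5; f(t,s) = 0 for s < -5.
t=0: f(0,0)=1
t=1: f(1,-1)=1 f(1,1)=1
t=2: f(2,-2)=1 f(2,0)=2 f(2,2)=1
t=3: f(3,-3)=1 f(3,-1)=3 f(3,1)=3 f(3,3)=1
t=4: f(4,-4)=1 f(4,-2)=4 f(4,0)=6 f(4,2)=4 f(4,4)=1
t=5: f(5,-5)=1 f(5,-3)=5 f(5,-1)=10 f(5,1)=10 f(5,3)=5 f(5,5)=1
t=6: f(6,-4)=6 f(6,-2)=15 f(6,0)=20 f(6,2)=15 f(6,4)=6 f(6,6)=1
t=7: f(7,-5)=6 f(7,-3)=21 f(7,-1)=35 f(7,1)=35 f(7,3)=21 f(7,5)=7 f(7,7)=1
t=8: f(8,-4)=27 f(8,-2)=56 f(8,0)=70 f(8,2)=56 f(8,4)=28 f(8,6)=8 f(8,8)=1
t=9: f(9,-5)=27 f(9,-3)=83 f(9,-1)=126 f(9,1)=126 f(9,3)=84 f(9,5)=36 f(9,7)=9 f(9,9)=1
t=10: f(10,-4)=110 f(10,-2)=209 f(10,0)=252 f(10,2)=210 f(10,4)=120 f(10,6)=45 f(10,8)=10 f(10,10)=1
t=11: f(11,-5)=110 f(11,-3)=319 f(11,-1)=461 f(11,1)=462 f(11,3)=330 f(11,5)=165 f(11,7)=55 f(11,9)=11 f(11,11)=1
t=12: f(12,-4)=429 f(12,-2)=780 f(12,0)=923 f(12,2)=792 f(12,4)=495 f(12,6)=220 f(12,8)=66 f(12,10)=12 f(12,12)=1
t=13: f(13,-5)=429 f(13,-3)=1209 f(13,-1)=1703 f(13,1)=1715 f(13,3)=1287 f(13,5)=715 f(13,7)=286 f(13,9)=78 f(13,11)=13 f(13,13)=1
t=14: f(14,-4)=1638 f(14,-2)=2912 f(14,0)=3418 f(14,2)=3002 f(14,4)=2002 f(14,6)=1001 f(14,8)=364 f(14,10)=91 f(14,12)=14 f(14,14)=1
t=15: f(15,-5)=1638 f(15,-3)=4550 f(15,-1)=6330 f(15,1)=6420 f(15,3)=5004 f(15,5)=3003 f(15,7)=1365 f(15,9)=455 f(15,11)=105 f(15,13)=15 f(15,15)=1
t=16: f(16,-4)=6188 f(16,-2)=10880 f(16,0)=12750 f(16,2)=11424 f(16,4)=8007 f(16,6)=4368 f(16,8)=1820 f(16,10)=560 f(16,12)=120 f(16,14)=16 f(16,16)=1
t=17: f(17,-5)=6188 f(17,-3)=17068 f(17,-1)=23630 f(17,1)=24174 f(17,3)=19431 f(17,5)=12375 f(17,7)=6188 f(17,9)=2380 f(17,11)=680 f(17,13)=136 f(17,15)=17 f(17,17)=1
t=18: f(18,-4)=23256 f(18,-2)=40698 f(18,0)=47804 f(18,2)=43605 f(18,4)=31806 f(18,6)=18563 f(18,8)=8568 f(18,10)=3060 f(18,12)=816 f(18,14)=153 f(18,16)=18 f(18,18)=1
t=19: f(19,-5)=23256 f(19,-3)=63954 f(19,-1)=88502 f(19,1)=91409 f(19,3)=75411 f(19,5)=50369 f(19,7)=27131 f(19,9)=11628 f(19,11)=3876 f(19,13)=969 f(19,15)=171 f(19,17)=19 f(19,19)=1
t=20: f(20,-4)=87210 f(20,-2)=152456 f(20,0)=179911 f(20,2)=166820 f(20,4)=125780 f(20,6)=77500 f(20,8)=38759 f(20,10)=15504 f(20,12)=4845 f(20,14)=1140 f(20,16)=190 f(20,18)=20 f(20,20)=1
t=21: f(21,-5)=87210 f(21,-3)=239666 f(21,-1)=332367 f(21,1)=346731 f(21,3)=292600 f(21,5)=203280 f(21,7)=116259 f(21,9)=54263 f(21,11)=20349 f(21,13)=5985 f(21,15)=1330 f(21,17)=210 f(21,19)=21 f(21,21)=1
t=22: f(22,-4)=326876 f(22,-2)=572033 f(22,0)=679098 f(22,2)=639331 f(22,4)=495880 f(22,6)=319539 f(22,8)=170522 f(22,10)=74612 f(22,12)=26334 f(22,14)=7315 f(22,16)=1540 f(22,18)=231 f(22,20)=22 f(22,22)=1
t=23: f(23,-5)=326876 f(23,-3)=898909 f(23,-1)=1251131 f(23,1)=1318429 f(23,3)=1135211 f(23,5)=815419 f(23,7)=490061 f(23,9)=245134 f(23,11)=100946 f(23,13)=33649 f(23,15)=8855 f(23,17)=1771 f(23,19)=253 f(23,21)=23 f(23,23)=1
t=24: f(24,-4)=1225785 f(24,-2)=2150040 f(24,0)=2569560 f(24,2)=2453640 f(24,4)=1950630 f(24,6)=1305480 f(24,8)=735195 f(24,10)=346080 f(24,12)=134595 f(24,14)=42504 f(24,16)=10626 f(24,18)=2024 f(24,20)=276 f(24,22)=24 f(24,24)=1
t=25: f(25,-5)=1225785 f(25,-3)=3375825 f(25,-1)=4719600 f(25,1)=5023200 f(25,3)=4404270 f(25,5)=3256110 f(25,7)=2040675 f(25,9)=1081275 f(25,11)=480675 f(25,13)=177099 f(25,15)=53130 f(25,17)=12650 f(25,19)=2300 f(25,21)=300 f(25,23)=25 f(25,25)=1
t=26: f(26,-4)=4601610 f(26,-2)=8095425 f(26,0)=9742800 f(26,2)=9427470 f(26,4)=7660380 f(26,6)=5296785 f(26,8)=3121950 f(26,10)=1561950 f(26,12)=657774 f(26,14)=230229 f(26,16)=65780 f(26,18)=14950 f(26,20)=2600 f(26,22)=325 f(26,24)=26 f(26,26)=1
Σ_s f(26,s) = 50480055
P = 50480055/67108864 = 50480055/67108864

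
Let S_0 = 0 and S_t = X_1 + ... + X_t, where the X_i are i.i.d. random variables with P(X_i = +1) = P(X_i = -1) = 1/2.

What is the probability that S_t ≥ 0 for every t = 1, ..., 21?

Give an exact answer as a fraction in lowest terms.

Answer: 88179/524288

Derivation:
Let f(t,s) = #length-t paths at position s with S_1..S_t all ≥ 0.
f(t,s) = f(t-1,s-1) + f(t-1,s+1) for s ≥ 0; f(t,s) = 0 for s < 0.
t=0: f(0,0)=1
t=1: f(1,1)=1
t=2: f(2,0)=1 f(2,2)=1
t=3: f(3,1)=2 f(3,3)=1
t=4: f(4,0)=2 f(4,2)=3 f(4,4)=1
t=5: f(5,1)=5 f(5,3)=4 f(5,5)=1
t=6: f(6,0)=5 f(6,2)=9 f(6,4)=5 f(6,6)=1
t=7: f(7,1)=14 f(7,3)=14 f(7,5)=6 f(7,7)=1
t=8: f(8,0)=14 f(8,2)=28 f(8,4)=20 f(8,6)=7 f(8,8)=1
t=9: f(9,1)=42 f(9,3)=48 f(9,5)=27 f(9,7)=8 f(9,9)=1
t=10: f(10,0)=42 f(10,2)=90 f(10,4)=75 f(10,6)=35 f(10,8)=9 f(10,10)=1
t=11: f(11,1)=132 f(11,3)=165 f(11,5)=110 f(11,7)=44 f(11,9)=10 f(11,11)=1
t=12: f(12,0)=132 f(12,2)=297 f(12,4)=275 f(12,6)=154 f(12,8)=54 f(12,10)=11 f(12,12)=1
t=13: f(13,1)=429 f(13,3)=572 f(13,5)=429 f(13,7)=208 f(13,9)=65 f(13,11)=12 f(13,13)=1
t=14: f(14,0)=429 f(14,2)=1001 f(14,4)=1001 f(14,6)=637 f(14,8)=273 f(14,10)=77 f(14,12)=13 f(14,14)=1
t=15: f(15,1)=1430 f(15,3)=2002 f(15,5)=1638 f(15,7)=910 f(15,9)=350 f(15,11)=90 f(15,13)=14 f(15,15)=1
t=16: f(16,0)=1430 f(16,2)=3432 f(16,4)=3640 f(16,6)=2548 f(16,8)=1260 f(16,10)=440 f(16,12)=104 f(16,14)=15 f(16,16)=1
t=17: f(17,1)=4862 f(17,3)=7072 f(17,5)=6188 f(17,7)=3808 f(17,9)=1700 f(17,11)=544 f(17,13)=119 f(17,15)=16 f(17,17)=1
t=18: f(18,0)=4862 f(18,2)=11934 f(18,4)=13260 f(18,6)=9996 f(18,8)=5508 f(18,10)=2244 f(18,12)=663 f(18,14)=135 f(18,16)=17 f(18,18)=1
t=19: f(19,1)=16796 f(19,3)=25194 f(19,5)=23256 f(19,7)=15504 f(19,9)=7752 f(19,11)=2907 f(19,13)=798 f(19,15)=152 f(19,17)=18 f(19,19)=1
t=20: f(20,0)=16796 f(20,2)=41990 f(20,4)=48450 f(20,6)=38760 f(20,8)=23256 f(20,10)=10659 f(20,12)=3705 f(20,14)=950 f(20,16)=170 f(20,18)=19 f(20,20)=1
t=21: f(21,1)=58786 f(21,3)=90440 f(21,5)=87210 f(21,7)=62016 f(21,9)=33915 f(21,11)=14364 f(21,13)=4655 f(21,15)=1120 f(21,17)=189 f(21,19)=20 f(21,21)=1
Σ_s f(21,s) = 352716
P = 352716/2097152 = 88179/524288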